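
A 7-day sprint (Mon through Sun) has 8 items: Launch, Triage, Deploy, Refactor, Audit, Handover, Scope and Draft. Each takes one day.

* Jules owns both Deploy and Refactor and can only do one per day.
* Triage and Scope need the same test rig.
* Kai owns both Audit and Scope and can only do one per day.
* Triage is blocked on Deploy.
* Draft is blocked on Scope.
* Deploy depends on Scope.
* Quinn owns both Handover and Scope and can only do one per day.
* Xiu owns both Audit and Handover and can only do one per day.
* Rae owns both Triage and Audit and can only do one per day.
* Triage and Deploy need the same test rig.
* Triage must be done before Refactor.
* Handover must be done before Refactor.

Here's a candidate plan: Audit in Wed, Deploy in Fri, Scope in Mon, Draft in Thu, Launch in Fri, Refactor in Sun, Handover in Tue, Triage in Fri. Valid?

No — it violates: Triage and Deploy need the same test rig

Deploy depends on Scope — holds.
Draft is blocked on Scope — holds.
Triage and Scope need the same test rig — holds.
Jules owns both Deploy and Refactor and can only do one per day — holds.
Quinn owns both Handover and Scope and can only do one per day — holds.
Triage and Deploy need the same test rig — violated.
Triage must be done before Refactor — holds.
Handover must be done before Refactor — holds.
Kai owns both Audit and Scope and can only do one per day — holds.
Xiu owns both Audit and Handover and can only do one per day — holds.
Rae owns both Triage and Audit and can only do one per day — holds.
Triage is blocked on Deploy — violated.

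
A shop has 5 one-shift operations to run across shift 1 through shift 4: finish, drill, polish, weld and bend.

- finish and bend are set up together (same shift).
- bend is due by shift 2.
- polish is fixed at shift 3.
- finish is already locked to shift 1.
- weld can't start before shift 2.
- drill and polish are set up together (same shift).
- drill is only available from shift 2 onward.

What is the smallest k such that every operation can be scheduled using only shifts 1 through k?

3

polish can't be placed before shift 3, so the schedule must run through at least shift 3.
3 works (last occupied shift: shift 3): for example weld=shift 2; finish=shift 1; polish=shift 3; bend=shift 1; drill=shift 3.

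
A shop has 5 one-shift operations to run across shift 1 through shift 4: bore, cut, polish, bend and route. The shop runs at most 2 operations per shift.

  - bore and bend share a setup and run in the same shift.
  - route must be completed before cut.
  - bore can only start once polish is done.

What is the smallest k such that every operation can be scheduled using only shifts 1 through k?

3

The precedence chain requires at least 2 distinct shifts.
With at most 2 per shift and 5 operations, at least 3 shifts are needed.
3 works (last occupied shift: shift 3): for example bend=shift 2; cut=shift 3; bore=shift 2; route=shift 1; polish=shift 1.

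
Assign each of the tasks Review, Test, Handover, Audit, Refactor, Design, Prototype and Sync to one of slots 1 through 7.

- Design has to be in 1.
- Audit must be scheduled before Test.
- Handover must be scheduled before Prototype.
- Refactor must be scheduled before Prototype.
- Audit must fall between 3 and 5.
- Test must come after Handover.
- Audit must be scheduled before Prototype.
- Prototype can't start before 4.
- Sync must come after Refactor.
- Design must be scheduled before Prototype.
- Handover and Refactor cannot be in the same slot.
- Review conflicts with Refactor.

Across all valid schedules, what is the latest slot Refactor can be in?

6

Downstream work caps Refactor at 6.
Refactor at 6 is achievable: Test -> 4, Review -> 1, Handover -> 1, Audit -> 3, Sync -> 7, Prototype -> 7, Design -> 1, Refactor -> 6.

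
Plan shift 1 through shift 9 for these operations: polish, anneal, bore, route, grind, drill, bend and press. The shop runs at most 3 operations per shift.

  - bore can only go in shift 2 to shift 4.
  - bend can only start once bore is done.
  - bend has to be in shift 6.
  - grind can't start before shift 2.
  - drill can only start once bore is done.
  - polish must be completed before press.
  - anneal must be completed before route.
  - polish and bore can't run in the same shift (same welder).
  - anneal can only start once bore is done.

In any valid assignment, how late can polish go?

Downstream work caps polish at shift 8.
polish at shift 8 is achievable: polish in shift 8, anneal in shift 3, bend in shift 6, press in shift 9, bore in shift 2, drill in shift 3, route in shift 4, grind in shift 2.

shift 8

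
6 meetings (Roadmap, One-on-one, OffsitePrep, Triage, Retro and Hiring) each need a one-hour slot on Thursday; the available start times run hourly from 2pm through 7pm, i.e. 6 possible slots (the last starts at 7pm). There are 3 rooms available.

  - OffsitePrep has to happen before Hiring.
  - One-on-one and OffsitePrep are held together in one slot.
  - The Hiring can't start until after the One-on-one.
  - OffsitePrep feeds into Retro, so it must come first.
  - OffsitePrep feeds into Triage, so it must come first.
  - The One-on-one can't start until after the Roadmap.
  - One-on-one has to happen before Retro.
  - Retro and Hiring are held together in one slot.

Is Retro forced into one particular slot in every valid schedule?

No

Retro can be 4pm (e.g. Hiring in 4pm; OffsitePrep in 3pm; Triage in 4pm; Roadmap in 2pm; One-on-one in 3pm; Retro in 4pm) or 5pm (e.g. Triage -> 4pm, Retro -> 5pm, Hiring -> 5pm, Roadmap -> 2pm, One-on-one -> 3pm, OffsitePrep -> 3pm).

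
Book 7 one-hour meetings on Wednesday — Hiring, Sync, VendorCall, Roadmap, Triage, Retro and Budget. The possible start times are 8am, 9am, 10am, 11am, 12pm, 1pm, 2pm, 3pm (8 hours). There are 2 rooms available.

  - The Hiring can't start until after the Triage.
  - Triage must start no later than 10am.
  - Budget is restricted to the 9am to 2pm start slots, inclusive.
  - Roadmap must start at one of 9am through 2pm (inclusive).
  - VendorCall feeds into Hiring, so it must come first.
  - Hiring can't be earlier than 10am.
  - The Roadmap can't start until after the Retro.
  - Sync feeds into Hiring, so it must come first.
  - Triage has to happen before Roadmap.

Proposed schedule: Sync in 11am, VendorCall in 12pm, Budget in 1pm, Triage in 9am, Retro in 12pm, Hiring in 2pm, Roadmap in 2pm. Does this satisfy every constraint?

Valid

The Hiring can't start until after the Triage — holds.
Budget is restricted to the 9am to 2pm start slots, inclusive — holds.
Triage has to happen before Roadmap — holds.
Roadmap must start at one of 9am through 2pm (inclusive) — holds.
Triage must start no later than 10am — holds.
Sync feeds into Hiring, so it must come first — holds.
VendorCall feeds into Hiring, so it must come first — holds.
The Roadmap can't start until after the Retro — holds.
There are 2 rooms available — holds.
Hiring can't be earlier than 10am — holds.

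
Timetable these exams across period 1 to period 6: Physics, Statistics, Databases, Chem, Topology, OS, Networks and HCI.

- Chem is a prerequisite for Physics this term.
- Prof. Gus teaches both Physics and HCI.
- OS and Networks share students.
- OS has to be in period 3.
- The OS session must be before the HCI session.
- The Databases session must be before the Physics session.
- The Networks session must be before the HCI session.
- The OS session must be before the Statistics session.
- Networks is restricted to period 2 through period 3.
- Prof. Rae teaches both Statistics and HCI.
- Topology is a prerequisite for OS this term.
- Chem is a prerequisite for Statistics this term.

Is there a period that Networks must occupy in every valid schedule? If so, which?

period 2

Networks's window is period 2–period 3.
OS is fixed at period 3, and Networks can't share a period with OS.
So Networks must be period 2.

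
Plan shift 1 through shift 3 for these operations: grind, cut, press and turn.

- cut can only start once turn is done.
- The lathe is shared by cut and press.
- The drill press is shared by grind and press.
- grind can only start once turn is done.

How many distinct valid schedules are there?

Splitting on grind: it can be shift 2 (3), shift 3 (5). Listing each branch's schedules as (cut, press, turn) by shift number:
grind=shift 2: (2,1,1) (2,3,1) (3,1,1) — 3.
grind=shift 3: (2,1,1) (3,1,1) (3,1,2) (3,2,1) (3,2,2) — 5.
Summing: 3 + 5 = 8.

8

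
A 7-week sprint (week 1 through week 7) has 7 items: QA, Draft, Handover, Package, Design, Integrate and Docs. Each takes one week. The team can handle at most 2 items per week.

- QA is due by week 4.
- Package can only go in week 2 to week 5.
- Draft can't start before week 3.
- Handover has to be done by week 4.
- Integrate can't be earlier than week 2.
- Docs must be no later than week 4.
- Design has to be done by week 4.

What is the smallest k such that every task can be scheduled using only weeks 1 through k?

With at most 2 per week and 7 tasks, at least 4 weeks are needed.
Draft can't be placed before week 3, so the schedule must run through at least week 3.
4 works (last occupied week: week 4): for example Design=week 3, Package=week 2, QA=week 1, Docs=week 4, Handover=week 1, Integrate=week 2, Draft=week 3.

4 weeks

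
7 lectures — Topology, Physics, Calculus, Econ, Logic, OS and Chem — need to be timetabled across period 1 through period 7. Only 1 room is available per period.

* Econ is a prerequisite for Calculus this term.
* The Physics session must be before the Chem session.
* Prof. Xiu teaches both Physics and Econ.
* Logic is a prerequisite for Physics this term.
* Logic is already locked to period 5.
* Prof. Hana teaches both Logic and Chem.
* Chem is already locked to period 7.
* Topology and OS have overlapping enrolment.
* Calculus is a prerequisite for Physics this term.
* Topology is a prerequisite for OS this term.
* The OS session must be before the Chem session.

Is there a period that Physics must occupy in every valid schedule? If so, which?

Logic is fixed at period 5 and must come before Physics, so Physics is at least period 6.
Chem is fixed at period 7 and must come after Physics, so Physics is at most period 6.
So Physics must be period 6.

period 6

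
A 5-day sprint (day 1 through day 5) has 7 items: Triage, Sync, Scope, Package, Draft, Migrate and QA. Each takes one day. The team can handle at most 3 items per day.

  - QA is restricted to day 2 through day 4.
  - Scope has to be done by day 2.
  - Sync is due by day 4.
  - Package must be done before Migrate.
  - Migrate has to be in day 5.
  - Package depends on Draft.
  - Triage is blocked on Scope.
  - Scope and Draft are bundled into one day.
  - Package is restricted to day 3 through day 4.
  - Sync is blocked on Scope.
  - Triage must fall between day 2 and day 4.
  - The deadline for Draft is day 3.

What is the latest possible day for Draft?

day 2

Draft's own window allows nothing later than day 3; Draft must be in the same day as Scope, which can't be after day 2, so Draft is at most day 2.
Draft at day 2 is achievable: Scope in day 2; Draft in day 2; Triage in day 3; Package in day 3; Sync in day 3; Migrate in day 5; QA in day 2.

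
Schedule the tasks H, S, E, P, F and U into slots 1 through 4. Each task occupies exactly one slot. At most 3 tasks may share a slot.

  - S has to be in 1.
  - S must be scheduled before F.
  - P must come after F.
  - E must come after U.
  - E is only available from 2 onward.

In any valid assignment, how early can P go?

Precedence pushes P to at least 3.
P at 3 is achievable: U in 1; P in 3; S in 1; H in 1; E in 2; F in 2.

3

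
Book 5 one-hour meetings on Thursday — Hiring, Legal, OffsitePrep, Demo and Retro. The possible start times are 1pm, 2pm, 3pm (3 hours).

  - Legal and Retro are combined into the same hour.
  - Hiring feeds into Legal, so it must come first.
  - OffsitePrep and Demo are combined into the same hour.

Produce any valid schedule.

Hiring=1pm, Demo=1pm, OffsitePrep=1pm, Retro=2pm, Legal=2pm

Checking: Hiring(1pm) before Legal(2pm); Legal = Retro = 2pm; OffsitePrep = Demo = 1pm.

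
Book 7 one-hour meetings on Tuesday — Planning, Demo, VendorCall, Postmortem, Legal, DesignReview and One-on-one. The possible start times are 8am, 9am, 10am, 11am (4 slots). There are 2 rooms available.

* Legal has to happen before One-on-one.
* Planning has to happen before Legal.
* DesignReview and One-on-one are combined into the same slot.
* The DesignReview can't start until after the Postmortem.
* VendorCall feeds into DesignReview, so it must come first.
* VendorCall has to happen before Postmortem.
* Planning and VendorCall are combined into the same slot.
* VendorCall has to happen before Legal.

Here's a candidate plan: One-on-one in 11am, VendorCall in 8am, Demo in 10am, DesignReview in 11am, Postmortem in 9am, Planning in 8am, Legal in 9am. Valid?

DesignReview and One-on-one are combined into the same slot — holds.
The DesignReview can't start until after the Postmortem — holds.
VendorCall has to happen before Postmortem — holds.
There are 2 rooms available — holds.
Planning has to happen before Legal — holds.
VendorCall feeds into DesignReview, so it must come first — holds.
VendorCall has to happen before Legal — holds.
Legal has to happen before One-on-one — holds.
Planning and VendorCall are combined into the same slot — holds.

Yes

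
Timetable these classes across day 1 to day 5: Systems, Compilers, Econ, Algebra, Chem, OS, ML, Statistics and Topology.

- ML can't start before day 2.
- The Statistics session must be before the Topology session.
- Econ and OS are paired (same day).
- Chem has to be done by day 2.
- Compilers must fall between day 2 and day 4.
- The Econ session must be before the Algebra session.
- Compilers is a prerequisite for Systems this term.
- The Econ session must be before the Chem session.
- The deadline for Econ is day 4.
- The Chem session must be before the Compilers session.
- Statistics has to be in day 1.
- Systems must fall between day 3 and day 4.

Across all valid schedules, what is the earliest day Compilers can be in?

day 3

Compilers is available from day 2; precedence pushes Compilers to at least day 3; Compilers's own window allows nothing later than day 4; downstream work caps Compilers at day 3.
Compilers at day 3 is achievable: Topology -> day 2, Compilers -> day 3, Systems -> day 4, ML -> day 2, Chem -> day 2, Algebra -> day 2, Econ -> day 1, OS -> day 1, Statistics -> day 1.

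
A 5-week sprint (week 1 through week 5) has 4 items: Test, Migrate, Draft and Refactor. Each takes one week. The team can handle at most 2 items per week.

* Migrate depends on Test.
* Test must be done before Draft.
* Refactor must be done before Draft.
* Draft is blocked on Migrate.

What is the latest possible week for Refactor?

week 4

Downstream work caps Refactor at week 4.
Refactor at week 4 is achievable: Test -> week 1, Migrate -> week 2, Draft -> week 5, Refactor -> week 4.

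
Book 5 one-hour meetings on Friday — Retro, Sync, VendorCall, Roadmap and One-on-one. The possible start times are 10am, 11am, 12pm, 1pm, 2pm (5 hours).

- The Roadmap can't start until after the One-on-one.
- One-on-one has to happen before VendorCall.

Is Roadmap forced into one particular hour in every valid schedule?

Roadmap can be 11am (e.g. Roadmap=11am; Sync=10am; One-on-one=10am; Retro=10am; VendorCall=11am) or 12pm (e.g. Roadmap=12pm, Sync=10am, VendorCall=11am, One-on-one=10am, Retro=10am).

No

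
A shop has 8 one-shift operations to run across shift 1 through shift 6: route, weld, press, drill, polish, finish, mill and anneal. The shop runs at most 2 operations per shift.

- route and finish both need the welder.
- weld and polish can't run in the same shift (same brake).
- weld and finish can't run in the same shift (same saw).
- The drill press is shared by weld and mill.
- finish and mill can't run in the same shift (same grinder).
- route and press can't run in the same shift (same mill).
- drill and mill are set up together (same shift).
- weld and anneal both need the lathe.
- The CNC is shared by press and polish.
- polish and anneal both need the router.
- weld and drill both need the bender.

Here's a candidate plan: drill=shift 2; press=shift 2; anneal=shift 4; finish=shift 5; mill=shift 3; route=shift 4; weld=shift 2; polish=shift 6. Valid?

polish and anneal both need the router — holds.
weld and drill both need the bender — violated.
drill and mill are set up together (same shift) — violated.
weld and polish can't run in the same shift (same brake) — holds.
finish and mill can't run in the same shift (same grinder) — holds.
weld and anneal both need the lathe — holds.
The shop runs at most 2 operations per shift — violated.
route and press can't run in the same shift (same mill) — holds.
route and finish both need the welder — holds.
The drill press is shared by weld and mill — holds.
The CNC is shared by press and polish — holds.
weld and finish can't run in the same shift (same saw) — holds.

No — it violates: weld and drill both need the bender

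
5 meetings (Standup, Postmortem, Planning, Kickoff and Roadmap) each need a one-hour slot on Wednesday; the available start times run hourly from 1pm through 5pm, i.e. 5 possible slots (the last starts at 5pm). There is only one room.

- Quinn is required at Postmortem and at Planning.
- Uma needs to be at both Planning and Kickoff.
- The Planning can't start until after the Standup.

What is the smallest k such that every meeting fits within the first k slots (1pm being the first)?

5 slots

The precedence chain requires at least 2 distinct slots.
With at most 1 per slot and 5 meetings, at least 5 slots are needed.
5 works (last occupied slot: 5pm): for example Planning -> 2pm, Kickoff -> 4pm, Roadmap -> 5pm, Postmortem -> 3pm, Standup -> 1pm.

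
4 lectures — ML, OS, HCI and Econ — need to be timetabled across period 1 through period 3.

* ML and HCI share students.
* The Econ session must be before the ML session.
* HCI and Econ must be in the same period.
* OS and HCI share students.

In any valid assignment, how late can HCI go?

HCI must be in the same period as Econ, which can't be after period 2, so HCI is at most period 2.
HCI at period 2 is achievable: OS -> period 1; HCI -> period 2; ML -> period 3; Econ -> period 2.

period 2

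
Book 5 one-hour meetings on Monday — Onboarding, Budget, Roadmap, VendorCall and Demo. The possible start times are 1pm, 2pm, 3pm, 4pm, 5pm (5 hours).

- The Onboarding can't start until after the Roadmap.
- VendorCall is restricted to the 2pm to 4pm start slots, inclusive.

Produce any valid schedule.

Onboarding in 2pm, Budget in 1pm, Demo in 1pm, Roadmap in 1pm, VendorCall in 2pm

Checking: Roadmap(1pm) before Onboarding(2pm); VendorCall=2pm in [2pm,4pm].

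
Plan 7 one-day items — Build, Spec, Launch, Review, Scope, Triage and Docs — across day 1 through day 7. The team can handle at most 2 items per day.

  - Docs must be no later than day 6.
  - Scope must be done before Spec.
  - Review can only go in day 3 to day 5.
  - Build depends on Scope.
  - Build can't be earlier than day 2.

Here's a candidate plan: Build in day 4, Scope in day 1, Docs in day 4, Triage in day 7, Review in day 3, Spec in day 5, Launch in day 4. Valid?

Build can't be earlier than day 2 — holds.
The team can handle at most 2 items per day — violated.
Review can only go in day 3 to day 5 — holds.
Docs must be no later than day 6 — holds.
Build depends on Scope — holds.
Scope must be done before Spec — holds.

No — it violates: The team can handle at most 2 items per day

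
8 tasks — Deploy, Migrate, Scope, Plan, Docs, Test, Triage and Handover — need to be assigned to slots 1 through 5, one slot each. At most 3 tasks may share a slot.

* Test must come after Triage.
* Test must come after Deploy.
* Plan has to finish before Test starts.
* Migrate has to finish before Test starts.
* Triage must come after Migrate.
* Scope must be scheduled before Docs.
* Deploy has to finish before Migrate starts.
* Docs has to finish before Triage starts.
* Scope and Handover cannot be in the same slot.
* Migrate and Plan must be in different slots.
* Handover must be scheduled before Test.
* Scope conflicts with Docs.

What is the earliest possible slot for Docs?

2

Precedence pushes Docs to at least 2; downstream work caps Docs at 3.
Docs at 2 is achievable: Scope -> 1; Test -> 4; Docs -> 2; Handover -> 2; Triage -> 3; Deploy -> 1; Migrate -> 2; Plan -> 1.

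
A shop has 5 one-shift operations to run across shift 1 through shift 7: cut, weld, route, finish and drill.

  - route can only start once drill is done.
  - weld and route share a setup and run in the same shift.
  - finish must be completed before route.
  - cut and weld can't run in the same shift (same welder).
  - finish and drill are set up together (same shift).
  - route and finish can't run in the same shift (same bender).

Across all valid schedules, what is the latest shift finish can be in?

Downstream work caps finish at shift 6.
finish at shift 6 is achievable: finish in shift 6; drill in shift 6; route in shift 7; weld in shift 7; cut in shift 1.

shift 6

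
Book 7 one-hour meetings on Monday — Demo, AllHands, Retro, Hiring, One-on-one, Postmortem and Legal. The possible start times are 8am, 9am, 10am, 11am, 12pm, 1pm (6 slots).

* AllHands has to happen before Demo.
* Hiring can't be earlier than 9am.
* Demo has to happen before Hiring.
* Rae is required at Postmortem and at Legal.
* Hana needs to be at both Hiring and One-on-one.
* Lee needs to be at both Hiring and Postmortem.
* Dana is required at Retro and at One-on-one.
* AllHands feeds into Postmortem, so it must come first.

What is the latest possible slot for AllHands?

Downstream work caps AllHands at 11am.
AllHands at 11am is achievable: Demo -> 12pm, AllHands -> 11am, Hiring -> 1pm, Legal -> 8am, Retro -> 8am, Postmortem -> 12pm, One-on-one -> 9am.

11am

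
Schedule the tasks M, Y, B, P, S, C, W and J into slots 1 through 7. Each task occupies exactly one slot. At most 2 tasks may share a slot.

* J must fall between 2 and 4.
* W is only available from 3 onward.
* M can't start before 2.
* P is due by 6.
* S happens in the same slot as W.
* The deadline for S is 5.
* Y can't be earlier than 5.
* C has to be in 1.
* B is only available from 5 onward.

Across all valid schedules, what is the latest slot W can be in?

W is available from 3; W must be in the same slot as S, which can't be after 5, so W is at most 5.
W at 5 is achievable: J -> 2, M -> 2, B -> 6, C -> 1, Y -> 6, P -> 1, S -> 5, W -> 5.

5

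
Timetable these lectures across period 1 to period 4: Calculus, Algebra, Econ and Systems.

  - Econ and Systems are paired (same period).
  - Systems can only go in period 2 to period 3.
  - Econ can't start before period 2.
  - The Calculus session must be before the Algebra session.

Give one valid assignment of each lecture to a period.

Systems in period 2, Econ in period 2, Algebra in period 2, Calculus in period 1

Checking: Calculus(period 1) before Algebra(period 2); Econ = Systems = period 2; Systems=period 2 in [period 2,period 3]; Econ=period 2 in [period 2,period 4].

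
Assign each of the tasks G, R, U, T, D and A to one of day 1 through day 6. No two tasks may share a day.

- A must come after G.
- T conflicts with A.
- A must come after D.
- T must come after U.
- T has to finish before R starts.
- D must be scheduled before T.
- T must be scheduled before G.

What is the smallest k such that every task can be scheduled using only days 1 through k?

The precedence chain requires at least 4 distinct days.
With at most 1 per day and 6 tasks, at least 6 days are needed.
6 works (last occupied day: day 6): for example U=day 2, D=day 1, R=day 6, G=day 4, A=day 5, T=day 3.

6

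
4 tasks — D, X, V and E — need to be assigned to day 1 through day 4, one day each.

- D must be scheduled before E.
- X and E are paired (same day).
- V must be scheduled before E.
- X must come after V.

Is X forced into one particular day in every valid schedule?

No

X can be day 2 (e.g. D=day 1, E=day 2, V=day 1, X=day 2) or day 3 (e.g. E in day 3; X in day 3; V in day 1; D in day 1).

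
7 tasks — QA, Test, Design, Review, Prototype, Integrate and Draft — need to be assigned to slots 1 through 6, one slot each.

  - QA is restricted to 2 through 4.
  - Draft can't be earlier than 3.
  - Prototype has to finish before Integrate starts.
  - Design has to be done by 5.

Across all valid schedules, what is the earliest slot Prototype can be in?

Downstream work caps Prototype at 5.
Prototype at 1 is achievable: Prototype in 1, Review in 1, Draft in 3, Design in 1, Test in 1, QA in 2, Integrate in 2.

1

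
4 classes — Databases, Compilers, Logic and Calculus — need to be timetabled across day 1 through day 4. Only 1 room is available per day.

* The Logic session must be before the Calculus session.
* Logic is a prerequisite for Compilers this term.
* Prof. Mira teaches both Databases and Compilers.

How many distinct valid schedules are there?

8

Splitting on Databases: it can be day 1 (2), day 2 (2), day 3 (2), day 4 (2). Listing each branch's schedules as (Compilers, Logic, Calculus) by day number:
Databases=day 1: (3,2,4) (4,2,3) — 2.
Databases=day 2: (3,1,4) (4,1,3) — 2.
Databases=day 3: (2,1,4) (4,1,2) — 2.
Databases=day 4: (2,1,3) (3,1,2) — 2.
Summing: 2 + 2 + 2 + 2 = 8.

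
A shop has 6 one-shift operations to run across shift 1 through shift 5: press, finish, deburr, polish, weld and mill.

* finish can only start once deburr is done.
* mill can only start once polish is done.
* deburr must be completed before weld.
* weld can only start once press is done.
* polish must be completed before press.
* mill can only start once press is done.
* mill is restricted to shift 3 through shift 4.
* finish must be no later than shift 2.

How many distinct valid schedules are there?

10

Splitting on press: it can be shift 2 (6), shift 3 (4). Listing each branch's schedules as (finish, deburr, polish, weld, mill) by shift number:
press=shift 2: (2,1,1,3,3) (2,1,1,3,4) (2,1,1,4,3) (2,1,1,4,4) (2,1,1,5,3) (2,1,1,5,4) — 6.
press=shift 3: (2,1,1,4,4) (2,1,1,5,4) (2,1,2,4,4) (2,1,2,5,4) — 4.
Summing: 6 + 4 = 10.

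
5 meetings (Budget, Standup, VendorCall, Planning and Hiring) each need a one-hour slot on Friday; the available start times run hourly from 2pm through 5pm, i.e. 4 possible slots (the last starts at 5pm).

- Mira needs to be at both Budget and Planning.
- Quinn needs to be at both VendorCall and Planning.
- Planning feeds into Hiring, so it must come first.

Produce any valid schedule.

VendorCall=3pm; Standup=2pm; Hiring=3pm; Budget=3pm; Planning=2pm

Checking: Planning(2pm) before Hiring(3pm); VendorCall(3pm) != Planning(2pm); Budget(3pm) != Planning(2pm).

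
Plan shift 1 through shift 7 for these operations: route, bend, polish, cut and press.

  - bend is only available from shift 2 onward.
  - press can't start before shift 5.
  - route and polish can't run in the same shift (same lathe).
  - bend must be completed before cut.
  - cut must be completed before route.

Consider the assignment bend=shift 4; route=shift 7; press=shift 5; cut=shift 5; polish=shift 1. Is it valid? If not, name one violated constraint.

Valid

route and polish can't run in the same shift (same lathe) — holds.
cut must be completed before route — holds.
press can't start before shift 5 — holds.
bend is only available from shift 2 onward — holds.
bend must be completed before cut — holds.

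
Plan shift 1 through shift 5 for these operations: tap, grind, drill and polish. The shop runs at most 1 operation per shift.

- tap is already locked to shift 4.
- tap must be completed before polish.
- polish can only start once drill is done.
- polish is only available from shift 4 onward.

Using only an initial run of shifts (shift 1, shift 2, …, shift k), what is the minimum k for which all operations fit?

5

The precedence chain requires at least 2 distinct shifts.
With at most 1 per shift and 4 operations, at least 4 shifts are needed.
Propagating the time windows through the other constraints, polish can't land before shift 5, so the schedule must run through at least shift 5.
5 works (last occupied shift: shift 5): for example grind -> shift 2; drill -> shift 1; tap -> shift 4; polish -> shift 5.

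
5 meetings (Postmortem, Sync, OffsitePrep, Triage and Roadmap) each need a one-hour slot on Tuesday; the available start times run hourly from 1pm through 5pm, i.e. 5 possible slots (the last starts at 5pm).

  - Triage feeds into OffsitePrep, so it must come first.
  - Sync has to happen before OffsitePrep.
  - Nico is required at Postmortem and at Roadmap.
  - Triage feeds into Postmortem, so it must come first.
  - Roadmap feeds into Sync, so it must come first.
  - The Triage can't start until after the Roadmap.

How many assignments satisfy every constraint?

40

Splitting on Postmortem: it can be 3pm (6), 4pm (14), 5pm (20). Listing each branch's schedules as (Sync, OffsitePrep, Triage, Roadmap):
Postmortem=3pm: (2pm,3pm,2pm,1pm) (2pm,4pm,2pm,1pm) (2pm,5pm,2pm,1pm) (3pm,4pm,2pm,1pm) (3pm,5pm,2pm,1pm) (4pm,5pm,2pm,1pm) — 6.
Postmortem=4pm: (2pm,3pm,2pm,1pm) (2pm,4pm,2pm,1pm) (2pm,4pm,3pm,1pm) (2pm,5pm,2pm,1pm) (2pm,5pm,3pm,1pm) (3pm,4pm,2pm,1pm) (3pm,4pm,3pm,1pm) (3pm,4pm,3pm,2pm) (3pm,5pm,2pm,1pm) (3pm,5pm,3pm,1pm) (3pm,5pm,3pm,2pm) (4pm,5pm,2pm,1pm) (4pm,5pm,3pm,1pm) (4pm,5pm,3pm,2pm) — 14.
Postmortem=5pm: (2pm,3pm,2pm,1pm) (2pm,4pm,2pm,1pm) (2pm,4pm,3pm,1pm) (2pm,5pm,2pm,1pm) (2pm,5pm,3pm,1pm) (2pm,5pm,4pm,1pm) (3pm,4pm,2pm,1pm) (3pm,4pm,3pm,1pm) (3pm,4pm,3pm,2pm) (3pm,5pm,2pm,1pm) (3pm,5pm,3pm,1pm) (3pm,5pm,3pm,2pm) (3pm,5pm,4pm,1pm) (3pm,5pm,4pm,2pm) (4pm,5pm,2pm,1pm) (4pm,5pm,3pm,1pm) (4pm,5pm,3pm,2pm) (4pm,5pm,4pm,1pm) (4pm,5pm,4pm,2pm) (4pm,5pm,4pm,3pm) — 20.
Summing: 6 + 14 + 20 = 40.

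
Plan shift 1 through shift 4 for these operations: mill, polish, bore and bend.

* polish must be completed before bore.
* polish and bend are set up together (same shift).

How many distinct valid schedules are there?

Splitting on mill: it can be shift 1 (6), shift 2 (6), shift 3 (6), shift 4 (6). Listing each branch's schedules as (polish, bore, bend) by shift number:
mill=shift 1: (1,2,1) (1,3,1) (1,4,1) (2,3,2) (2,4,2) (3,4,3) — 6.
mill=shift 2: (1,2,1) (1,3,1) (1,4,1) (2,3,2) (2,4,2) (3,4,3) — 6.
mill=shift 3: (1,2,1) (1,3,1) (1,4,1) (2,3,2) (2,4,2) (3,4,3) — 6.
mill=shift 4: (1,2,1) (1,3,1) (1,4,1) (2,3,2) (2,4,2) (3,4,3) — 6.
Summing: 6 + 6 + 6 + 6 = 24.

24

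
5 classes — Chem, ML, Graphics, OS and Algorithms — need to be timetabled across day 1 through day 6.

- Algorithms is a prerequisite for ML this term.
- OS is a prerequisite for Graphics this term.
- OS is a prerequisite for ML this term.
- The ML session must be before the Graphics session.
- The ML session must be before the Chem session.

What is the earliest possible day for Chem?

day 3

Precedence pushes Chem to at least day 3.
Chem at day 3 is achievable: Graphics -> day 3, OS -> day 1, Chem -> day 3, Algorithms -> day 1, ML -> day 2.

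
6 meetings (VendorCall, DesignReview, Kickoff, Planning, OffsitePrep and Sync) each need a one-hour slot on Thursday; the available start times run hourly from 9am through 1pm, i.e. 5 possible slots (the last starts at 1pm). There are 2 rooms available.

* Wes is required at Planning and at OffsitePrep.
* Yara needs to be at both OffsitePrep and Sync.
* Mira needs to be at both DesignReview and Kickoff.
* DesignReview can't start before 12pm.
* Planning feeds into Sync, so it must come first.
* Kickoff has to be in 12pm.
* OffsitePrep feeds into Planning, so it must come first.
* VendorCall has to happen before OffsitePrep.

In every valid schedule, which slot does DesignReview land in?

DesignReview's window is 12pm–1pm.
Kickoff is fixed at 12pm, and DesignReview can't share a slot with Kickoff.
So DesignReview must be 1pm.

1pm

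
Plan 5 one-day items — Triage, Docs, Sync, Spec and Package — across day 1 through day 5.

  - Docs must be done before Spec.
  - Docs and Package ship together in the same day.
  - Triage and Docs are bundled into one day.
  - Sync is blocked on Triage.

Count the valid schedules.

30

Splitting on Triage: it can be day 1 (16), day 2 (9), day 3 (4), day 4 (1). Listing each branch's schedules as (Docs, Sync, Spec, Package) by day number:
Triage=day 1: (1,2,2,1) (1,2,3,1) (1,2,4,1) (1,2,5,1) (1,3,2,1) (1,3,3,1) (1,3,4,1) (1,3,5,1) (1,4,2,1) (1,4,3,1) (1,4,4,1) (1,4,5,1) (1,5,2,1) (1,5,3,1) (1,5,4,1) (1,5,5,1) — 16.
Triage=day 2: (2,3,3,2) (2,3,4,2) (2,3,5,2) (2,4,3,2) (2,4,4,2) (2,4,5,2) (2,5,3,2) (2,5,4,2) (2,5,5,2) — 9.
Triage=day 3: (3,4,4,3) (3,4,5,3) (3,5,4,3) (3,5,5,3) — 4.
Triage=day 4: (4,5,5,4) — 1.
Summing: 16 + 9 + 4 + 1 = 30.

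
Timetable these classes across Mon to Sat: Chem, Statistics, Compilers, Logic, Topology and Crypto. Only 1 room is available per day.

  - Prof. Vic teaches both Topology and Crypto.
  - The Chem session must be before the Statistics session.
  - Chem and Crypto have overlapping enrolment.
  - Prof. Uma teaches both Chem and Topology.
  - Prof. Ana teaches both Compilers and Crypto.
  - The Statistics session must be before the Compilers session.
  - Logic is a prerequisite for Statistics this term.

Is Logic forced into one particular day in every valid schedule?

No

Logic can be Mon (e.g. Chem=Tue, Statistics=Wed, Compilers=Thu, Topology=Fri, Crypto=Sat, Logic=Mon) or Tue (e.g. Statistics -> Wed, Compilers -> Thu, Crypto -> Sat, Logic -> Tue, Chem -> Mon, Topology -> Fri).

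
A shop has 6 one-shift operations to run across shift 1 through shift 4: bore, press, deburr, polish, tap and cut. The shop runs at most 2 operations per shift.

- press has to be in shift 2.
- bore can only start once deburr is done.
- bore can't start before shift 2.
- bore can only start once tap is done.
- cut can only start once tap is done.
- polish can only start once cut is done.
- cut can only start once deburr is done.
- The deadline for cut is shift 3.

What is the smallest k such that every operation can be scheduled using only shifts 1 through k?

The precedence chain requires at least 3 distinct shifts.
With at most 2 per shift and 6 operations, at least 3 shifts are needed.
3 works (last occupied shift: shift 3): for example bore -> shift 3; cut -> shift 2; press -> shift 2; tap -> shift 1; deburr -> shift 1; polish -> shift 3.

3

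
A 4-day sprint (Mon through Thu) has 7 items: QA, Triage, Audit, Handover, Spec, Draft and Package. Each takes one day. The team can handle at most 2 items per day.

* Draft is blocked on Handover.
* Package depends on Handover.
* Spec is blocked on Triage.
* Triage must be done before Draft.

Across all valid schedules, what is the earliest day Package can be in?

Precedence pushes Package to at least Tue.
Package at Tue is achievable: Draft -> Tue, Spec -> Wed, QA -> Wed, Triage -> Mon, Audit -> Thu, Package -> Tue, Handover -> Mon.

Tue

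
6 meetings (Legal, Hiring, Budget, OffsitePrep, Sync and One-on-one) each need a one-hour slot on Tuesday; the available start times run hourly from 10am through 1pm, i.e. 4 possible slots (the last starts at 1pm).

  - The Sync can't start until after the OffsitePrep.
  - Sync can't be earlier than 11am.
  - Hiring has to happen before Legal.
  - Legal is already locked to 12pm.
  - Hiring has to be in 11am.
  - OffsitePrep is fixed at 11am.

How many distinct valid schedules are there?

32

Splitting on Budget: it can be 10am (8), 11am (8), 12pm (8), 1pm (8). Listing each branch's schedules as (Legal, Hiring, OffsitePrep, Sync, One-on-one):
Budget=10am: (12pm,11am,11am,12pm,10am) (12pm,11am,11am,12pm,11am) (12pm,11am,11am,12pm,12pm) (12pm,11am,11am,12pm,1pm) (12pm,11am,11am,1pm,10am) (12pm,11am,11am,1pm,11am) (12pm,11am,11am,1pm,12pm) (12pm,11am,11am,1pm,1pm) — 8.
Budget=11am: (12pm,11am,11am,12pm,10am) (12pm,11am,11am,12pm,11am) (12pm,11am,11am,12pm,12pm) (12pm,11am,11am,12pm,1pm) (12pm,11am,11am,1pm,10am) (12pm,11am,11am,1pm,11am) (12pm,11am,11am,1pm,12pm) (12pm,11am,11am,1pm,1pm) — 8.
Budget=12pm: (12pm,11am,11am,12pm,10am) (12pm,11am,11am,12pm,11am) (12pm,11am,11am,12pm,12pm) (12pm,11am,11am,12pm,1pm) (12pm,11am,11am,1pm,10am) (12pm,11am,11am,1pm,11am) (12pm,11am,11am,1pm,12pm) (12pm,11am,11am,1pm,1pm) — 8.
Budget=1pm: (12pm,11am,11am,12pm,10am) (12pm,11am,11am,12pm,11am) (12pm,11am,11am,12pm,12pm) (12pm,11am,11am,12pm,1pm) (12pm,11am,11am,1pm,10am) (12pm,11am,11am,1pm,11am) (12pm,11am,11am,1pm,12pm) (12pm,11am,11am,1pm,1pm) — 8.
Summing: 8 + 8 + 8 + 8 = 32.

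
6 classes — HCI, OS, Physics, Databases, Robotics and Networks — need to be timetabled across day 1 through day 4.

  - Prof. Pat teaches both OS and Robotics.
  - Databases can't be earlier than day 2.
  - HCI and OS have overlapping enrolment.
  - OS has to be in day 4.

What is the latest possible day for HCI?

day 3

HCI at day 3 is achievable: Networks -> day 1, Robotics -> day 1, Databases -> day 2, OS -> day 4, Physics -> day 1, HCI -> day 3.
Nothing later works — the conflict constraints rule out every day after day 3.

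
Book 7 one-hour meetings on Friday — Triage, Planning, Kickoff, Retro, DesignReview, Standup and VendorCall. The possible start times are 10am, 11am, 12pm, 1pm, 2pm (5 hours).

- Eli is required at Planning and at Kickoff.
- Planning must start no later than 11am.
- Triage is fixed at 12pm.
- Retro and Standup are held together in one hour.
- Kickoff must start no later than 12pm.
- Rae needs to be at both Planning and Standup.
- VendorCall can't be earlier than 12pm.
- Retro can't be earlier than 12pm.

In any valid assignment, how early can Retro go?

Retro is available from 12pm.
Retro at 12pm is achievable: VendorCall -> 12pm; DesignReview -> 10am; Standup -> 12pm; Planning -> 10am; Kickoff -> 11am; Retro -> 12pm; Triage -> 12pm.

12pm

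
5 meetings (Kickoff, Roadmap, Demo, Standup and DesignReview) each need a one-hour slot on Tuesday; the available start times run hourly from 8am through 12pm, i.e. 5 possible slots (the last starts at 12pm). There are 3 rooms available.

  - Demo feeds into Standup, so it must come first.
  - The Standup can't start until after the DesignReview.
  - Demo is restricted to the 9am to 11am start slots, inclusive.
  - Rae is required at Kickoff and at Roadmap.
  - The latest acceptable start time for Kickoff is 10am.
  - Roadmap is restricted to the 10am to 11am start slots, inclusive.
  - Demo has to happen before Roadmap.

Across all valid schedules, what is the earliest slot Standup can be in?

10am

Precedence pushes Standup to at least 10am.
Standup at 10am is achievable: Kickoff in 8am; DesignReview in 8am; Roadmap in 10am; Standup in 10am; Demo in 9am.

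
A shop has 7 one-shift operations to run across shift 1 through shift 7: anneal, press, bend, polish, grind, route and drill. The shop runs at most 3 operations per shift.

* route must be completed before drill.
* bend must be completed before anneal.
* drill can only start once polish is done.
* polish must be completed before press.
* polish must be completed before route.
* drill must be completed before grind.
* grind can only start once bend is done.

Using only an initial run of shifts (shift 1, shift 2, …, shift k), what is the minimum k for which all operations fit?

4

The precedence chain requires at least 4 distinct shifts.
With at most 3 per shift and 7 operations, at least 3 shifts are needed.
4 works (last occupied shift: shift 4): for example polish in shift 1, press in shift 2, drill in shift 3, anneal in shift 2, route in shift 2, grind in shift 4, bend in shift 1.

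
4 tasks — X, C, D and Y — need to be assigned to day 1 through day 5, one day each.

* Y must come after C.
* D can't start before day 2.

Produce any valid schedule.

X in day 1; Y in day 2; C in day 1; D in day 2

Checking: C(day 1) before Y(day 2); D=day 2 in [day 2,day 5].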